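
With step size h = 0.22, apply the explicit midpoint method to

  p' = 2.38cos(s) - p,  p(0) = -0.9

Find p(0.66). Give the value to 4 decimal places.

Midpoint: k1 = f(s_n, p_n); k2 = f(s_n + h/2, p_n + (h/2)·k1); p_{n+1} = p_n + h·k2.
s=0.000000, p=-0.900000:
  k1 = f(0.000000, -0.900000) = 3.280000
  k2 = f(0.110000, -0.539200) = 2.904816
  p ← -0.900000 + 0.22·2.904816 = -0.260941
s=0.220000, p=-0.260941:
  k1 = f(0.220000, -0.260941) = 2.583577
  k2 = f(0.330000, 0.023253) = 2.228328
  p ← -0.260941 + 0.22·2.228328 = 0.229292
s=0.440000, p=0.229292:
  k1 = f(0.440000, 0.229292) = 1.924017
  k2 = f(0.550000, 0.440933) = 1.588075
  p ← 0.229292 + 0.22·1.588075 = 0.578668
p(0.66) ≈ 0.5787

0.5787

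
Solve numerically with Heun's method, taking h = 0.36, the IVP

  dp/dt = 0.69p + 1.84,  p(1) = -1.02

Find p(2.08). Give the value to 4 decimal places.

Heun: k1 = f(t_n, p_n); k2 = f(t_n + h, p_n + h·k1); p_{n+1} = p_n + (h/2)·(k1 + k2).
t=1.000000, p=-1.020000:
  k1 = f(1.000000, -1.020000) = 1.136200
  k2 = f(1.360000, -0.610968) = 1.418432
  p ← -1.020000 + (0.36/2)·(1.136200 + 1.418432) = -0.560166
t=1.360000, p=-0.560166:
  k1 = f(1.360000, -0.560166) = 1.453485
  k2 = f(1.720000, -0.036912) = 1.814531
  p ← -0.560166 + (0.36/2)·(1.453485 + 1.814531) = 0.028077
t=1.720000, p=0.028077:
  k1 = f(1.720000, 0.028077) = 1.859373
  k2 = f(2.080000, 0.697451) = 2.321241
  p ← 0.028077 + (0.36/2)·(1.859373 + 2.321241) = 0.780587
p(2.08) ≈ 0.7806

0.7806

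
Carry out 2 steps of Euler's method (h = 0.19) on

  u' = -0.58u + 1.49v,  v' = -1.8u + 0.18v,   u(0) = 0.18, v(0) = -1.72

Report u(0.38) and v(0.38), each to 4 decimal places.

Euler on (u,v): u_{n+1} = u_n + h·u', v_{n+1} = v_n + h·v'.
0.000000: (0.180000, -1.720000); f=(-2.667200, -0.633600) → (-0.326768, -1.840384)
0.190000: (-0.326768, -1.840384); f=(-2.552647, 0.256913) → (-0.811771, -1.791570)
(u(0.38), v(0.38)) ≈ (-0.8118, -1.7916)

-0.8118, -1.7916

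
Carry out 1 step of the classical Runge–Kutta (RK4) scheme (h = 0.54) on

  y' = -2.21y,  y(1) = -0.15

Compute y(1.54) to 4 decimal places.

-0.0480

RK4: k1 = f(t_n, y_n); k2 = f(t_n + h/2, y_n + (h/2)·k1); k3 = f(t_n + h/2, y_n + (h/2)·k2); k4 = f(t_n + h, y_n + h·k3); y_{n+1} = y_n + (h/6)·(k1 + 2k2 + 2k3 + k4).
t=1.000000, y=-0.150000:
  k1 = f(1.000000, -0.150000) = 0.331500
  k2 = f(1.270000, -0.060495) = 0.133694
  k3 = f(1.270000, -0.113903) = 0.251725
  k4 = f(1.540000, -0.014069) = 0.031092
  y ← -0.150000 + (0.54/6)·(k1 + 2k2 + 2k3 + k4) = -0.047991
y(1.54) ≈ -0.0480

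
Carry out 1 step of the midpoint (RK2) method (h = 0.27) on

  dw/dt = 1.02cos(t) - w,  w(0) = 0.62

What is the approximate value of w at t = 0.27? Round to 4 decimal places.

0.7109

Midpoint: k1 = f(t_n, w_n); k2 = f(t_n + h/2, w_n + (h/2)·k1); w_{n+1} = w_n + h·k2.
t=0.000000, w=0.620000:
  k1 = f(0.000000, 0.620000) = 0.400000
  k2 = f(0.135000, 0.674000) = 0.336719
  w ← 0.620000 + 0.27·0.336719 = 0.710914
w(0.27) ≈ 0.7109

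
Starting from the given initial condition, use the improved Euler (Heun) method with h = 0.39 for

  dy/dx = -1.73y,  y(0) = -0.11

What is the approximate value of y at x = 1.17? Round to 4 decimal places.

-0.0186

Heun: k1 = f(x_n, y_n); k2 = f(x_n + h, y_n + h·k1); y_{n+1} = y_n + (h/2)·(k1 + k2).
x=0.000000, y=-0.110000:
  k1 = f(0.000000, -0.110000) = 0.190300
  k2 = f(0.390000, -0.035783) = 0.061905
  y ← -0.110000 + (0.39/2)·(0.190300 + 0.061905) = -0.060820
x=0.390000, y=-0.060820:
  k1 = f(0.390000, -0.060820) = 0.105219
  k2 = f(0.780000, -0.019785) = 0.034228
  y ← -0.060820 + (0.39/2)·(0.105219 + 0.034228) = -0.033628
x=0.780000, y=-0.033628:
  k1 = f(0.780000, -0.033628) = 0.058177
  k2 = f(1.170000, -0.010939) = 0.018925
  y ← -0.033628 + (0.39/2)·(0.058177 + 0.018925) = -0.018593
y(1.17) ≈ -0.0186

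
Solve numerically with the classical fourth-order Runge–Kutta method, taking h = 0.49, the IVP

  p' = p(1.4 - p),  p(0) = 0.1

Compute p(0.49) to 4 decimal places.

0.1854

RK4: k1 = f(x_n, p_n); k2 = f(x_n + h/2, p_n + (h/2)·k1); k3 = f(x_n + h/2, p_n + (h/2)·k2); k4 = f(x_n + h, p_n + h·k3); p_{n+1} = p_n + (h/6)·(k1 + 2k2 + 2k3 + k4).
x=0.000000, p=0.100000:
  k1 = f(0.000000, 0.100000) = 0.130000
  k2 = f(0.245000, 0.131850) = 0.167206
  k3 = f(0.245000, 0.140965) = 0.177480
  k4 = f(0.490000, 0.186965) = 0.226795
  p ← 0.100000 + (0.49/6)·(k1 + 2k2 + 2k3 + k4) = 0.185437
p(0.49) ≈ 0.1854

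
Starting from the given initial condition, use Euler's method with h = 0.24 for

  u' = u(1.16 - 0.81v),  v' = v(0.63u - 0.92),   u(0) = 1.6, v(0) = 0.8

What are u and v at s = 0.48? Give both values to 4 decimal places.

Euler on (u,v): u_{n+1} = u_n + h·u', v_{n+1} = v_n + h·v'.
0.000000: (1.600000, 0.800000); f=(0.819200, 0.070400) → (1.796608, 0.816896)
0.240000: (1.796608, 0.816896); f=(0.895275, 0.173070) → (2.011474, 0.858433)
(u(0.48), v(0.48)) ≈ (2.0115, 0.8584)

2.0115, 0.8584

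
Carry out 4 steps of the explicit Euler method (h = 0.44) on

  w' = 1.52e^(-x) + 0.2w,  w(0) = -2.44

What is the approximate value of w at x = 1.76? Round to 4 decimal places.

Euler: w_{n+1} = w_n + h·f(x_n, w_n).
x=0.000000, w=-2.440000: f=1.032000 → w ← -2.440000 + 0.44·1.032000 = -1.985920
x=0.440000, w=-1.985920: f=0.581751 → w ← -1.985920 + 0.44·0.581751 = -1.729949
x=0.880000, w=-1.729949: f=0.284480 → w ← -1.729949 + 0.44·0.284480 = -1.604778
x=1.320000, w=-1.604778: f=0.085090 → w ← -1.604778 + 0.44·0.085090 = -1.567339
w(1.76) ≈ -1.5673

-1.5673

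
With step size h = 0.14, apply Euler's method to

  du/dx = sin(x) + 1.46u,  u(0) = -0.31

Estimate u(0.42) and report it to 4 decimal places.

Euler: u_{n+1} = u_n + h·f(x_n, u_n).
x=0.000000, u=-0.310000: f=-0.452600 → u ← -0.310000 + 0.14·(-0.452600) = -0.373364
x=0.140000, u=-0.373364: f=-0.405568 → u ← -0.373364 + 0.14·(-0.405568) = -0.430144
x=0.280000, u=-0.430144: f=-0.351654 → u ← -0.430144 + 0.14·(-0.351654) = -0.479375
u(0.42) ≈ -0.4794

-0.4794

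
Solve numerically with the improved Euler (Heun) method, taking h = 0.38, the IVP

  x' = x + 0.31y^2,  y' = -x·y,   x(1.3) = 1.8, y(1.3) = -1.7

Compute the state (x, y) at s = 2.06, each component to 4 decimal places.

Heun on (x,y): k1 = f(s_n, state_n); k2 = f(s_n + h, state_n + h·k1); state_{n+1} = state_n + (h/2)·(k1 + k2).
1.300000: (1.800000, -1.700000)
  k1 = (2.695900, 3.060000)
  predictor → (2.824442, -0.537200)
  k2 = (2.913903, 1.517290)
  → (2.865863, -0.830315)
1.680000: (2.865863, -0.830315)
  k1 = (3.079584, 2.379568)
  predictor → (4.036104, 0.073921)
  k2 = (4.037798, -0.298353)
  → (4.218165, -0.434884)
(x(2.06), y(2.06)) ≈ (4.2182, -0.4349)

4.2182, -0.4349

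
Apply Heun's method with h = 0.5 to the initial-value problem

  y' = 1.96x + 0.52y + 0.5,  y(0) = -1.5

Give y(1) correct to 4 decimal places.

Heun: k1 = f(x_n, y_n); k2 = f(x_n + h, y_n + h·k1); y_{n+1} = y_n + (h/2)·(k1 + k2).
x=0.000000, y=-1.500000:
  k1 = f(0.000000, -1.500000) = -0.280000
  k2 = f(0.500000, -1.640000) = 0.627200
  y ← -1.500000 + (0.5/2)·(-0.280000 + 0.627200) = -1.413200
x=0.500000, y=-1.413200:
  k1 = f(0.500000, -1.413200) = 0.745136
  k2 = f(1.000000, -1.040632) = 1.918871
  y ← -1.413200 + (0.5/2)·(0.745136 + 1.918871) = -0.747198
y(1) ≈ -0.7472

-0.7472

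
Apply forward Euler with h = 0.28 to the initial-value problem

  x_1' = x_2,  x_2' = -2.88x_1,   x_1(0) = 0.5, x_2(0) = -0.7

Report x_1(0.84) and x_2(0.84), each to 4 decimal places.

Euler on (x_1,x_2): x_1_{n+1} = x_1_n + h·x_1', x_2_{n+1} = x_2_n + h·x_2'.
0.000000: (0.500000, -0.700000); f=(-0.700000, -1.440000) → (0.304000, -1.103200)
0.280000: (0.304000, -1.103200); f=(-1.103200, -0.875520) → (-0.004896, -1.348346)
0.560000: (-0.004896, -1.348346); f=(-1.348346, 0.014100) → (-0.382433, -1.344397)
(x_1(0.84), x_2(0.84)) ≈ (-0.3824, -1.3444)

-0.3824, -1.3444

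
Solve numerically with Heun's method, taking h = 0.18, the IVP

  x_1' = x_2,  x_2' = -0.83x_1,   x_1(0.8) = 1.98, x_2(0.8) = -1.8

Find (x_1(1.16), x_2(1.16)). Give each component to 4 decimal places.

1.2346, -2.2872

Heun on (x_1,x_2): k1 = f(x_n, state_n); k2 = f(x_n + h, state_n + h·k1); state_{n+1} = state_n + (h/2)·(k1 + k2).
0.800000: (1.980000, -1.800000)
  k1 = (-1.800000, -1.643400)
  predictor → (1.656000, -2.095812)
  k2 = (-2.095812, -1.374480)
  → (1.629377, -2.071609)
0.980000: (1.629377, -2.071609)
  k1 = (-2.071609, -1.352383)
  predictor → (1.256487, -2.315038)
  k2 = (-2.315038, -1.042884)
  → (1.234579, -2.287183)
(x_1(1.16), x_2(1.16)) ≈ (1.2346, -2.2872)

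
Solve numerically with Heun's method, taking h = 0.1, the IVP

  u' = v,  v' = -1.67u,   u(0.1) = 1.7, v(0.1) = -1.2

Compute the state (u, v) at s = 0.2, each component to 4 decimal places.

Heun on (u,v): k1 = f(s_n, state_n); k2 = f(s_n + h, state_n + h·k1); state_{n+1} = state_n + (h/2)·(k1 + k2).
0.100000: (1.700000, -1.200000)
  k1 = (-1.200000, -2.839000)
  predictor → (1.580000, -1.483900)
  k2 = (-1.483900, -2.638600)
  → (1.565805, -1.473880)
(u(0.2), v(0.2)) ≈ (1.5658, -1.4739)

1.5658, -1.4739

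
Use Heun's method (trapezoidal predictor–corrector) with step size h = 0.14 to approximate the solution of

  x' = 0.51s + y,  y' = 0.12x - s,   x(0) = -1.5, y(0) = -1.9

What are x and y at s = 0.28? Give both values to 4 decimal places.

-2.0224, -1.9984

Heun on (x,y): k1 = f(s_n, state_n); k2 = f(s_n + h, state_n + h·k1); state_{n+1} = state_n + (h/2)·(k1 + k2).
0.000000: (-1.500000, -1.900000)
  k1 = (-1.900000, -0.180000)
  predictor → (-1.766000, -1.925200)
  k2 = (-1.853800, -0.351920)
  → (-1.762766, -1.937234)
0.140000: (-1.762766, -1.937234)
  k1 = (-1.865834, -0.351532)
  predictor → (-2.023983, -1.986449)
  k2 = (-1.843649, -0.522878)
  → (-2.022430, -1.998443)
(x(0.28), y(0.28)) ≈ (-2.0224, -1.9984)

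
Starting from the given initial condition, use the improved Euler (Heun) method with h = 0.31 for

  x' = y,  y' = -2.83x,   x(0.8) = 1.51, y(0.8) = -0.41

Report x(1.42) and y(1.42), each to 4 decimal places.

Heun on (x,y): k1 = f(s_n, state_n); k2 = f(s_n + h, state_n + h·k1); state_{n+1} = state_n + (h/2)·(k1 + k2).
0.800000: (1.510000, -0.410000)
  k1 = (-0.410000, -4.273300)
  predictor → (1.382900, -1.734723)
  k2 = (-1.734723, -3.913607)
  → (1.177568, -1.678971)
1.110000: (1.177568, -1.678971)
  k1 = (-1.678971, -3.332517)
  predictor → (0.657087, -2.712051)
  k2 = (-2.712051, -1.859556)
  → (0.496960, -2.483742)
(x(1.42), y(1.42)) ≈ (0.4970, -2.4837)

0.4970, -2.4837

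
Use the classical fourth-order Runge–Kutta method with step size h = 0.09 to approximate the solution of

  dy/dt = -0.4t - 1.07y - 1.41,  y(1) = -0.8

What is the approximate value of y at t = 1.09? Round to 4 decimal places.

RK4: k1 = f(t_n, y_n); k2 = f(t_n + h/2, y_n + (h/2)·k1); k3 = f(t_n + h/2, y_n + (h/2)·k2); k4 = f(t_n + h, y_n + h·k3); y_{n+1} = y_n + (h/6)·(k1 + 2k2 + 2k3 + k4).
t=1.000000, y=-0.800000:
  k1 = f(1.000000, -0.800000) = -0.954000
  k2 = f(1.045000, -0.842930) = -0.926065
  k3 = f(1.045000, -0.841673) = -0.927410
  k4 = f(1.090000, -0.883467) = -0.900690
  y ← -0.800000 + (0.09/6)·(k1 + 2k2 + 2k3 + k4) = -0.883425
y(1.09) ≈ -0.8834

-0.8834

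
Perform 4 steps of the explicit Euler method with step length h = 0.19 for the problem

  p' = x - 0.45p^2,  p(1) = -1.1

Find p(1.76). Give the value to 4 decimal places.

Euler: p_{n+1} = p_n + h·f(x_n, p_n).
x=1.000000, p=-1.100000: f=0.455500 → p ← -1.100000 + 0.19·0.455500 = -1.013455
x=1.190000, p=-1.013455: f=0.727809 → p ← -1.013455 + 0.19·0.727809 = -0.875171
x=1.380000, p=-0.875171: f=1.035334 → p ← -0.875171 + 0.19·1.035334 = -0.678458
x=1.570000, p=-0.678458: f=1.362863 → p ← -0.678458 + 0.19·1.362863 = -0.419514
p(1.76) ≈ -0.4195

-0.4195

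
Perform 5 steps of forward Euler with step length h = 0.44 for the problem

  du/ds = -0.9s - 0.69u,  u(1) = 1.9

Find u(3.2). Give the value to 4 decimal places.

Euler: u_{n+1} = u_n + h·f(s_n, u_n).
s=1.000000, u=1.900000: f=-2.211000 → u ← 1.900000 + 0.44·(-2.211000) = 0.927160
s=1.440000, u=0.927160: f=-1.935740 → u ← 0.927160 + 0.44·(-1.935740) = 0.075434
s=1.880000, u=0.075434: f=-1.744050 → u ← 0.075434 + 0.44·(-1.744050) = -0.691948
s=2.320000, u=-0.691948: f=-1.610556 → u ← -0.691948 + 0.44·(-1.610556) = -1.400592
s=2.760000, u=-1.400592: f=-1.517591 → u ← -1.400592 + 0.44·(-1.517591) = -2.068332
u(3.2) ≈ -2.0683

-2.0683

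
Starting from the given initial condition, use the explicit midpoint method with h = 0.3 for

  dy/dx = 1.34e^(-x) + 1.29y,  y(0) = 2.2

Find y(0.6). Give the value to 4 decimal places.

5.6351

Midpoint: k1 = f(x_n, y_n); k2 = f(x_n + h/2, y_n + (h/2)·k1); y_{n+1} = y_n + h·k2.
x=0.000000, y=2.200000:
  k1 = f(0.000000, 2.200000) = 4.178000
  k2 = f(0.150000, 2.826700) = 4.799792
  y ← 2.200000 + 0.3·4.799792 = 3.639938
x=0.300000, y=3.639938:
  k1 = f(0.300000, 3.639938) = 5.688216
  k2 = f(0.450000, 4.493170) = 6.650611
  y ← 3.639938 + 0.3·6.650611 = 5.635121
y(0.6) ≈ 5.6351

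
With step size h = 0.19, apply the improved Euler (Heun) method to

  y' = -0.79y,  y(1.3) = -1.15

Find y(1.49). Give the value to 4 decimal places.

Heun: k1 = f(t_n, y_n); k2 = f(t_n + h, y_n + h·k1); y_{n+1} = y_n + (h/2)·(k1 + k2).
t=1.300000, y=-1.150000:
  k1 = f(1.300000, -1.150000) = 0.908500
  k2 = f(1.490000, -0.977385) = 0.772134
  y ← -1.150000 + (0.19/2)·(0.908500 + 0.772134) = -0.990340
y(1.49) ≈ -0.9903

-0.9903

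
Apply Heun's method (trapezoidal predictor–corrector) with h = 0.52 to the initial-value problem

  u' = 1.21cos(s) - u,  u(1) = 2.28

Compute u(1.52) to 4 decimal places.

Heun: k1 = f(s_n, u_n); k2 = f(s_n + h, u_n + h·k1); u_{n+1} = u_n + (h/2)·(k1 + k2).
s=1.000000, u=2.280000:
  k1 = f(1.000000, 2.280000) = -1.626234
  k2 = f(1.520000, 1.434358) = -1.372921
  u ← 2.280000 + (0.52/2)·(-1.626234 + (-1.372921)) = 1.500220
u(1.52) ≈ 1.5002

1.5002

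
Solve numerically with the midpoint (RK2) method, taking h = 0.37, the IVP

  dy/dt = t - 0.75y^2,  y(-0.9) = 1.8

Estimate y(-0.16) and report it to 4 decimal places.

Midpoint: k1 = f(t_n, y_n); k2 = f(t_n + h/2, y_n + (h/2)·k1); y_{n+1} = y_n + h·k2.
t=-0.900000, y=1.800000:
  k1 = f(-0.900000, 1.800000) = -3.330000
  k2 = f(-0.715000, 1.183950) = -1.766303
  y ← 1.800000 + 0.37·(-1.766303) = 1.146468
t=-0.530000, y=1.146468:
  k1 = f(-0.530000, 1.146468) = -1.515791
  k2 = f(-0.345000, 0.866046) = -0.907527
  y ← 1.146468 + 0.37·(-0.907527) = 0.810683
y(-0.16) ≈ 0.8107

0.8107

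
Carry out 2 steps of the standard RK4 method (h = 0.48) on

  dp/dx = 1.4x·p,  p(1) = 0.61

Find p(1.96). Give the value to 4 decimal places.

RK4: k1 = f(x_n, p_n); k2 = f(x_n + h/2, p_n + (h/2)·k1); k3 = f(x_n + h/2, p_n + (h/2)·k2); k4 = f(x_n + h, p_n + h·k3); p_{n+1} = p_n + (h/6)·(k1 + 2k2 + 2k3 + k4).
x=1.000000, p=0.610000:
  k1 = f(1.000000, 0.610000) = 0.854000
  k2 = f(1.240000, 0.814960) = 1.414771
  k3 = f(1.240000, 0.949545) = 1.648410
  k4 = f(1.480000, 1.401237) = 2.903363
  p ← 0.610000 + (0.48/6)·(k1 + 2k2 + 2k3 + k4) = 1.400698
x=1.480000, p=1.400698:
  k1 = f(1.480000, 1.400698) = 2.902246
  k2 = f(1.720000, 2.097237) = 5.050147
  k3 = f(1.720000, 2.612733) = 6.291461
  k4 = f(1.960000, 4.420599) = 12.130125
  p ← 1.400698 + (0.48/6)·(k1 + 2k2 + 2k3 + k4) = 4.417945
p(1.96) ≈ 4.4179

4.4179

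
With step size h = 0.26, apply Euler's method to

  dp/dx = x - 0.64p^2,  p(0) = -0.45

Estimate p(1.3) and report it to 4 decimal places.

Euler: p_{n+1} = p_n + h·f(x_n, p_n).
x=0.000000, p=-0.450000: f=-0.129600 → p ← -0.450000 + 0.26·(-0.129600) = -0.483696
x=0.260000, p=-0.483696: f=0.110264 → p ← -0.483696 + 0.26·0.110264 = -0.455027
x=0.520000, p=-0.455027: f=0.387488 → p ← -0.455027 + 0.26·0.387488 = -0.354280
x=0.780000, p=-0.354280: f=0.699671 → p ← -0.354280 + 0.26·0.699671 = -0.172366
x=1.040000, p=-0.172366: f=1.020986 → p ← -0.172366 + 0.26·1.020986 = 0.093090
p(1.3) ≈ 0.0931

0.0931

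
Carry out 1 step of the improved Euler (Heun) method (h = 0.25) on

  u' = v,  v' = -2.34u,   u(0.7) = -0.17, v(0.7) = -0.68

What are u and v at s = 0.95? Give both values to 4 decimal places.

Heun on (u,v): k1 = f(s_n, state_n); k2 = f(s_n + h, state_n + h·k1); state_{n+1} = state_n + (h/2)·(k1 + k2).
0.700000: (-0.170000, -0.680000)
  k1 = (-0.680000, 0.397800)
  predictor → (-0.340000, -0.580550)
  k2 = (-0.580550, 0.795600)
  → (-0.327569, -0.530825)
(u(0.95), v(0.95)) ≈ (-0.3276, -0.5308)

-0.3276, -0.5308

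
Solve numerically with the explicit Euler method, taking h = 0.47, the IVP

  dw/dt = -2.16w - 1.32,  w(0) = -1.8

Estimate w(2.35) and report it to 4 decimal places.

-0.6111

Euler: w_{n+1} = w_n + h·f(t_n, w_n).
t=0.000000, w=-1.800000: f=2.568000 → w ← -1.800000 + 0.47·2.568000 = -0.593040
t=0.470000, w=-0.593040: f=-0.039034 → w ← -0.593040 + 0.47·(-0.039034) = -0.611386
t=0.940000, w=-0.611386: f=0.000593 → w ← -0.611386 + 0.47·0.000593 = -0.611107
t=1.410000, w=-0.611107: f=-0.000009 → w ← -0.611107 + 0.47·(-0.000009) = -0.611111
t=1.880000, w=-0.611111: f=0.000000 → w ← -0.611111 + 0.47·0.000000 = -0.611111
w(2.35) ≈ -0.6111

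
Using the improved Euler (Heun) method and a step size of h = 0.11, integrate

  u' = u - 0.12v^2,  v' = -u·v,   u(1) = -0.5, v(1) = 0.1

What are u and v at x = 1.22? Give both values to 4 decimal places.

-0.6231, 0.1131

Heun on (u,v): k1 = f(x_n, state_n); k2 = f(x_n + h, state_n + h·k1); state_{n+1} = state_n + (h/2)·(k1 + k2).
1.000000: (-0.500000, 0.100000)
  k1 = (-0.501200, 0.050000)
  predictor → (-0.555132, 0.105500)
  k2 = (-0.556468, 0.058566)
  → (-0.558172, 0.105971)
1.110000: (-0.558172, 0.105971)
  k1 = (-0.559519, 0.059150)
  predictor → (-0.619719, 0.112478)
  k2 = (-0.621237, 0.069705)
  → (-0.623113, 0.113058)
(u(1.22), v(1.22)) ≈ (-0.6231, 0.1131)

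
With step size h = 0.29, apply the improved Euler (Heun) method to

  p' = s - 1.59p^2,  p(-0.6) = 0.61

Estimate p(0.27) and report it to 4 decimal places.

Heun: k1 = f(s_n, p_n); k2 = f(s_n + h, p_n + h·k1); p_{n+1} = p_n + (h/2)·(k1 + k2).
s=-0.600000, p=0.610000:
  k1 = f(-0.600000, 0.610000) = -1.191639
  k2 = f(-0.310000, 0.264425) = -0.421173
  p ← 0.610000 + (0.29/2)·(-1.191639 + (-0.421173)) = 0.376142
s=-0.310000, p=0.376142:
  k1 = f(-0.310000, 0.376142) = -0.534958
  k2 = f(-0.020000, 0.221004) = -0.097660
  p ← 0.376142 + (0.29/2)·(-0.534958 + (-0.097660)) = 0.284413
s=-0.020000, p=0.284413:
  k1 = f(-0.020000, 0.284413) = -0.148616
  k2 = f(0.270000, 0.241314) = 0.177410
  p ← 0.284413 + (0.29/2)·(-0.148616 + 0.177410) = 0.288588
p(0.27) ≈ 0.2886

0.2886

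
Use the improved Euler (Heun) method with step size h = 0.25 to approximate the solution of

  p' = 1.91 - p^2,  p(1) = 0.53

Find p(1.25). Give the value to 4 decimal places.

0.8626

Heun: k1 = f(t_n, p_n); k2 = f(t_n + h, p_n + h·k1); p_{n+1} = p_n + (h/2)·(k1 + k2).
t=1.000000, p=0.530000:
  k1 = f(1.000000, 0.530000) = 1.629100
  k2 = f(1.250000, 0.937275) = 1.031516
  p ← 0.530000 + (0.25/2)·(1.629100 + 1.031516) = 0.862577
p(1.25) ≈ 0.8626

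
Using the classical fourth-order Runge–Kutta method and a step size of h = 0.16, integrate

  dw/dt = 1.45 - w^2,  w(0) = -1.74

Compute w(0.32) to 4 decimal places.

-2.7643

RK4: k1 = f(t_n, w_n); k2 = f(t_n + h/2, w_n + (h/2)·k1); k3 = f(t_n + h/2, w_n + (h/2)·k2); k4 = f(t_n + h, w_n + h·k3); w_{n+1} = w_n + (h/6)·(k1 + 2k2 + 2k3 + k4).
t=0.000000, w=-1.740000:
  k1 = f(0.000000, -1.740000) = -1.577600
  k2 = f(0.080000, -1.866208) = -2.032732
  k3 = f(0.080000, -1.902619) = -2.169957
  k4 = f(0.160000, -2.087193) = -2.906375
  w ← -1.740000 + (0.16/6)·(k1 + 2k2 + 2k3 + k4) = -2.083716
t=0.160000, w=-2.083716:
  k1 = f(0.160000, -2.083716) = -2.891873
  k2 = f(0.240000, -2.315066) = -3.909530
  k3 = f(0.240000, -2.396479) = -4.293110
  k4 = f(0.320000, -2.770614) = -6.226300
  w ← -2.083716 + (0.16/6)·(k1 + 2k2 + 2k3 + k4) = -2.764342
w(0.32) ≈ -2.7643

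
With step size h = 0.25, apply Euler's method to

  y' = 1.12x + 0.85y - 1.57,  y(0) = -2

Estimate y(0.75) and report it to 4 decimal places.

-4.7857

Euler: y_{n+1} = y_n + h·f(x_n, y_n).
x=0.000000, y=-2.000000: f=-3.270000 → y ← -2.000000 + 0.25·(-3.270000) = -2.817500
x=0.250000, y=-2.817500: f=-3.684875 → y ← -2.817500 + 0.25·(-3.684875) = -3.738719
x=0.500000, y=-3.738719: f=-4.187911 → y ← -3.738719 + 0.25·(-4.187911) = -4.785696
y(0.75) ≈ -4.7857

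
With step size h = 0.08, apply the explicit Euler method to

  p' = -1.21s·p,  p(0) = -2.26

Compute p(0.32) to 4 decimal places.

-2.1565

Euler: p_{n+1} = p_n + h·f(s_n, p_n).
s=0.000000, p=-2.260000: f=0.000000 → p ← -2.260000 + 0.08·0.000000 = -2.260000
s=0.080000, p=-2.260000: f=0.218768 → p ← -2.260000 + 0.08·0.218768 = -2.242499
s=0.160000, p=-2.242499: f=0.434148 → p ← -2.242499 + 0.08·0.434148 = -2.207767
s=0.240000, p=-2.207767: f=0.641135 → p ← -2.207767 + 0.08·0.641135 = -2.156476
p(0.32) ≈ -2.1565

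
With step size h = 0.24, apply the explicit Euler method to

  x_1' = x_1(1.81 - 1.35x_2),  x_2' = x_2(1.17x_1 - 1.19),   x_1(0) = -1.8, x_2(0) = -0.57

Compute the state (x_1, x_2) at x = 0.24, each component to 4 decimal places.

-2.9143, -0.1191

Euler on (x_1,x_2): x_1_{n+1} = x_1_n + h·x_1', x_2_{n+1} = x_2_n + h·x_2'.
0.000000: (-1.800000, -0.570000); f=(-4.643100, 1.878720) → (-2.914344, -0.119107)
(x_1(0.24), x_2(0.24)) ≈ (-2.9143, -0.1191)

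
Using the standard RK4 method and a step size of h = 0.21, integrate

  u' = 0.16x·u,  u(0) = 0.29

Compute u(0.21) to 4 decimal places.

RK4: k1 = f(x_n, u_n); k2 = f(x_n + h/2, u_n + (h/2)·k1); k3 = f(x_n + h/2, u_n + (h/2)·k2); k4 = f(x_n + h, u_n + h·k3); u_{n+1} = u_n + (h/6)·(k1 + 2k2 + 2k3 + k4).
x=0.000000, u=0.290000:
  k1 = f(0.000000, 0.290000) = 0.000000
  k2 = f(0.105000, 0.290000) = 0.004872
  k3 = f(0.105000, 0.290512) = 0.004881
  k4 = f(0.210000, 0.291025) = 0.009778
  u ← 0.290000 + (0.21/6)·(k1 + 2k2 + 2k3 + k4) = 0.291025
u(0.21) ≈ 0.2910

0.2910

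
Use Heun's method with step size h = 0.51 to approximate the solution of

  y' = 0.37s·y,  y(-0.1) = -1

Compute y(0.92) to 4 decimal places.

-1.1645

Heun: k1 = f(s_n, y_n); k2 = f(s_n + h, y_n + h·k1); y_{n+1} = y_n + (h/2)·(k1 + k2).
s=-0.100000, y=-1.000000:
  k1 = f(-0.100000, -1.000000) = 0.037000
  k2 = f(0.410000, -0.981130) = -0.148837
  y ← -1.000000 + (0.51/2)·(0.037000 + (-0.148837)) = -1.028519
s=0.410000, y=-1.028519:
  k1 = f(0.410000, -1.028519) = -0.156026
  k2 = f(0.920000, -1.108092) = -0.377194
  y ← -1.028519 + (0.51/2)·(-0.156026 + (-0.377194)) = -1.164490
y(0.92) ≈ -1.1645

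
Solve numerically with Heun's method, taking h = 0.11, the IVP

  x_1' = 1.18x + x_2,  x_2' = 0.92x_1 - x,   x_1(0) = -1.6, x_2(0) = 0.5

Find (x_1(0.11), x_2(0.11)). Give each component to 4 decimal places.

Heun on (x_1,x_2): k1 = f(x_n, state_n); k2 = f(x_n + h, state_n + h·k1); state_{n+1} = state_n + (h/2)·(k1 + k2).
0.000000: (-1.600000, 0.500000)
  k1 = (0.500000, -1.472000)
  predictor → (-1.545000, 0.338080)
  k2 = (0.467880, -1.531400)
  → (-1.546767, 0.334813)
(x_1(0.11), x_2(0.11)) ≈ (-1.5468, 0.3348)

-1.5468, 0.3348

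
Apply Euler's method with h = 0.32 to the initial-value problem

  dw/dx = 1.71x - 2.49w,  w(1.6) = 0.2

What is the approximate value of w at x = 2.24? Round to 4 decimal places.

Euler: w_{n+1} = w_n + h·f(x_n, w_n).
x=1.600000, w=0.200000: f=2.238000 → w ← 0.200000 + 0.32·2.238000 = 0.916160
x=1.920000, w=0.916160: f=1.001962 → w ← 0.916160 + 0.32·1.001962 = 1.236788
w(2.24) ≈ 1.2368

1.2368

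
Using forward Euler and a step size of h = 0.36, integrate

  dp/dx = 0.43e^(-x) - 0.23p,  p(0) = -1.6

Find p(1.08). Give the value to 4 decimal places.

Euler: p_{n+1} = p_n + h·f(x_n, p_n).
x=0.000000, p=-1.600000: f=0.798000 → p ← -1.600000 + 0.36·0.798000 = -1.312720
x=0.360000, p=-1.312720: f=0.601926 → p ← -1.312720 + 0.36·0.601926 = -1.096026
x=0.720000, p=-1.096026: f=0.461390 → p ← -1.096026 + 0.36·0.461390 = -0.929926
p(1.08) ≈ -0.9299

-0.9299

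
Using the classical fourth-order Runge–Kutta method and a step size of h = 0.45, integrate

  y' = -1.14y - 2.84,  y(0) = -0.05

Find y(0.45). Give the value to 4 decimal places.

RK4: k1 = f(x_n, y_n); k2 = f(x_n + h/2, y_n + (h/2)·k1); k3 = f(x_n + h/2, y_n + (h/2)·k2); k4 = f(x_n + h, y_n + h·k3); y_{n+1} = y_n + (h/6)·(k1 + 2k2 + 2k3 + k4).
x=0.000000, y=-0.050000:
  k1 = f(0.000000, -0.050000) = -2.783000
  k2 = f(0.225000, -0.676175) = -2.069160
  k3 = f(0.225000, -0.515561) = -2.252260
  k4 = f(0.450000, -1.063517) = -1.627590
  y ← -0.050000 + (0.45/6)·(k1 + 2k2 + 2k3 + k4) = -1.029007
y(0.45) ≈ -1.0290

-1.0290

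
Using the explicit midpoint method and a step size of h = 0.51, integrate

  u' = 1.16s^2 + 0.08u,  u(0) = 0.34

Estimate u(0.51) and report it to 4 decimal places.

Midpoint: k1 = f(s_n, u_n); k2 = f(s_n + h/2, u_n + (h/2)·k1); u_{n+1} = u_n + h·k2.
s=0.000000, u=0.340000:
  k1 = f(0.000000, 0.340000) = 0.027200
  k2 = f(0.255000, 0.346936) = 0.103184
  u ← 0.340000 + 0.51·0.103184 = 0.392624
u(0.51) ≈ 0.3926

0.3926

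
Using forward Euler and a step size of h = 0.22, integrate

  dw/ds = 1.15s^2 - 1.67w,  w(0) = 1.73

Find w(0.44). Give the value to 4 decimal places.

0.7046

Euler: w_{n+1} = w_n + h·f(s_n, w_n).
s=0.000000, w=1.730000: f=-2.889100 → w ← 1.730000 + 0.22·(-2.889100) = 1.094398
s=0.220000, w=1.094398: f=-1.771985 → w ← 1.094398 + 0.22·(-1.771985) = 0.704561
w(0.44) ≈ 0.7046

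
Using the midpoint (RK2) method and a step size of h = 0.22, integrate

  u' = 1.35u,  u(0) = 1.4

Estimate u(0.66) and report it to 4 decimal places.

3.3769

Midpoint: k1 = f(x_n, u_n); k2 = f(x_n + h/2, u_n + (h/2)·k1); u_{n+1} = u_n + h·k2.
x=0.000000, u=1.400000:
  k1 = f(0.000000, 1.400000) = 1.890000
  k2 = f(0.110000, 1.607900) = 2.170665
  u ← 1.400000 + 0.22·2.170665 = 1.877546
x=0.220000, u=1.877546:
  k1 = f(0.220000, 1.877546) = 2.534688
  k2 = f(0.330000, 2.156362) = 2.911089
  u ← 1.877546 + 0.22·2.911089 = 2.517986
x=0.440000, u=2.517986:
  k1 = f(0.440000, 2.517986) = 3.399281
  k2 = f(0.550000, 2.891907) = 3.904074
  u ← 2.517986 + 0.22·3.904074 = 3.376882
u(0.66) ≈ 3.3769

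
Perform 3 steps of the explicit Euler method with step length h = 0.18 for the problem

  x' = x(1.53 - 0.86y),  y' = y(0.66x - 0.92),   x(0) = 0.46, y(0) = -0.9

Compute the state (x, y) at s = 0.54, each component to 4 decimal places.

1.2642, -0.6876

Euler on (x,y): x_{n+1} = x_n + h·x', y_{n+1} = y_n + h·y'.
0.000000: (0.460000, -0.900000); f=(1.059840, 0.554760) → (0.650771, -0.800143)
0.180000: (0.650771, -0.800143); f=(1.443491, 0.392463) → (0.910600, -0.729500)
0.360000: (0.910600, -0.729500); f=(1.964500, 0.232714) → (1.264210, -0.687611)
(x(0.54), y(0.54)) ≈ (1.2642, -0.6876)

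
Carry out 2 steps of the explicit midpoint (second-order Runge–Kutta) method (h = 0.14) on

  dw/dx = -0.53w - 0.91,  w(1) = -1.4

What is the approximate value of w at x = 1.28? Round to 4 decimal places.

Midpoint: k1 = f(x_n, w_n); k2 = f(x_n + h/2, w_n + (h/2)·k1); w_{n+1} = w_n + h·k2.
x=1.000000, w=-1.400000:
  k1 = f(1.000000, -1.400000) = -0.168000
  k2 = f(1.070000, -1.411760) = -0.161767
  w ← -1.400000 + 0.14·(-0.161767) = -1.422647
x=1.140000, w=-1.422647:
  k1 = f(1.140000, -1.422647) = -0.155997
  k2 = f(1.210000, -1.433567) = -0.150209
  w ← -1.422647 + 0.14·(-0.150209) = -1.443677
w(1.28) ≈ -1.4437

-1.4437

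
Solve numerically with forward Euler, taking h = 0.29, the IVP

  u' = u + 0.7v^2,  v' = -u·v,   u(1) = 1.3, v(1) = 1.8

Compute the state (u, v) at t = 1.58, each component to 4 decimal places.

3.2671, 0.3621

Euler on (u,v): u_{n+1} = u_n + h·u', v_{n+1} = v_n + h·v'.
1.000000: (1.300000, 1.800000); f=(3.568000, -2.340000) → (2.334720, 1.121400)
1.290000: (2.334720, 1.121400); f=(3.214997, -2.618155) → (3.267069, 0.362135)
(u(1.58), v(1.58)) ≈ (3.2671, 0.3621)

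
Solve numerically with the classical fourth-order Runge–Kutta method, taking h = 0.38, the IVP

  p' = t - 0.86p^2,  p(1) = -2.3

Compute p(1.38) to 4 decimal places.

RK4: k1 = f(t_n, p_n); k2 = f(t_n + h/2, p_n + (h/2)·k1); k3 = f(t_n + h/2, p_n + (h/2)·k2); k4 = f(t_n + h, p_n + h·k3); p_{n+1} = p_n + (h/6)·(k1 + 2k2 + 2k3 + k4).
t=1.000000, p=-2.300000:
  k1 = f(1.000000, -2.300000) = -3.549400
  k2 = f(1.190000, -2.974386) = -6.418396
  k3 = f(1.190000, -3.519495) = -9.462688
  k4 = f(1.380000, -5.895822) = -28.514212
  p ← -2.300000 + (0.38/6)·(k1 + 2k2 + 2k3 + k4) = -6.342299
p(1.38) ≈ -6.3423

-6.3423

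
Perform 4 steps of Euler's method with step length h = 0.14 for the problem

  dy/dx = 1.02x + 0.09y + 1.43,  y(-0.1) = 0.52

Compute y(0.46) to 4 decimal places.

1.4255

Euler: y_{n+1} = y_n + h·f(x_n, y_n).
x=-0.100000, y=0.520000: f=1.374800 → y ← 0.520000 + 0.14·1.374800 = 0.712472
x=0.040000, y=0.712472: f=1.534922 → y ← 0.712472 + 0.14·1.534922 = 0.927361
x=0.180000, y=0.927361: f=1.697063 → y ← 0.927361 + 0.14·1.697063 = 1.164950
x=0.320000, y=1.164950: f=1.861245 → y ← 1.164950 + 0.14·1.861245 = 1.425524
y(0.46) ≈ 1.4255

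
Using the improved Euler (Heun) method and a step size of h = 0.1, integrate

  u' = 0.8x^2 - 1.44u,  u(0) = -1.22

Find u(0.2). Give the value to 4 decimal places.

Heun: k1 = f(x_n, u_n); k2 = f(x_n + h, u_n + h·k1); u_{n+1} = u_n + (h/2)·(k1 + k2).
x=0.000000, u=-1.220000:
  k1 = f(0.000000, -1.220000) = 1.756800
  k2 = f(0.100000, -1.044320) = 1.511821
  u ← -1.220000 + (0.1/2)·(1.756800 + 1.511821) = -1.056569
x=0.100000, u=-1.056569:
  k1 = f(0.100000, -1.056569) = 1.529459
  k2 = f(0.200000, -0.903623) = 1.333217
  u ← -1.056569 + (0.1/2)·(1.529459 + 1.333217) = -0.913435
u(0.2) ≈ -0.9134

-0.9134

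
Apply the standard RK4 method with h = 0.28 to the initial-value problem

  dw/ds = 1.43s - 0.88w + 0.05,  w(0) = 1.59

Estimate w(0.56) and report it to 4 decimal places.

1.1850

RK4: k1 = f(s_n, w_n); k2 = f(s_n + h/2, w_n + (h/2)·k1); k3 = f(s_n + h/2, w_n + (h/2)·k2); k4 = f(s_n + h, w_n + h·k3); w_{n+1} = w_n + (h/6)·(k1 + 2k2 + 2k3 + k4).
s=0.000000, w=1.590000:
  k1 = f(0.000000, 1.590000) = -1.349200
  k2 = f(0.140000, 1.401112) = -0.982779
  k3 = f(0.140000, 1.452411) = -1.027922
  k4 = f(0.280000, 1.302182) = -0.695520
  w ← 1.590000 + (0.28/6)·(k1 + 2k2 + 2k3 + k4) = 1.306914
s=0.280000, w=1.306914:
  k1 = f(0.280000, 1.306914) = -0.699685
  k2 = f(0.420000, 1.208959) = -0.413283
  k3 = f(0.420000, 1.249055) = -0.448568
  k4 = f(0.560000, 1.181315) = -0.188757
  w ← 1.306914 + (0.28/6)·(k1 + 2k2 + 2k3 + k4) = 1.185014
w(0.56) ≈ 1.1850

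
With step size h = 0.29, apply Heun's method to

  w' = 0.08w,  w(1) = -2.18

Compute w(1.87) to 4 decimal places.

-2.3371

Heun: k1 = f(t_n, w_n); k2 = f(t_n + h, w_n + h·k1); w_{n+1} = w_n + (h/2)·(k1 + k2).
t=1.000000, w=-2.180000:
  k1 = f(1.000000, -2.180000) = -0.174400
  k2 = f(1.290000, -2.230576) = -0.178446
  w ← -2.180000 + (0.29/2)·(-0.174400 + (-0.178446)) = -2.231163
t=1.290000, w=-2.231163:
  k1 = f(1.290000, -2.231163) = -0.178493
  k2 = f(1.580000, -2.282926) = -0.182634
  w ← -2.231163 + (0.29/2)·(-0.178493 + (-0.182634)) = -2.283526
t=1.580000, w=-2.283526:
  k1 = f(1.580000, -2.283526) = -0.182682
  k2 = f(1.870000, -2.336504) = -0.186920
  w ← -2.283526 + (0.29/2)·(-0.182682 + (-0.186920)) = -2.337118
w(1.87) ≈ -2.3371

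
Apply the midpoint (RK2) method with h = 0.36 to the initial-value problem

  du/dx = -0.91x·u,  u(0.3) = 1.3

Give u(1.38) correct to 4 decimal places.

Midpoint: k1 = f(x_n, u_n); k2 = f(x_n + h/2, u_n + (h/2)·k1); u_{n+1} = u_n + h·k2.
x=0.300000, u=1.300000:
  k1 = f(0.300000, 1.300000) = -0.354900
  k2 = f(0.480000, 1.236118) = -0.539936
  u ← 1.300000 + 0.36·(-0.539936) = 1.105623
x=0.660000, u=1.105623:
  k1 = f(0.660000, 1.105623) = -0.664037
  k2 = f(0.840000, 0.986096) = -0.753772
  u ← 1.105623 + 0.36·(-0.753772) = 0.834265
x=1.020000, u=0.834265:
  k1 = f(1.020000, 0.834265) = -0.774365
  k2 = f(1.200000, 0.694879) = -0.758808
  u ← 0.834265 + 0.36·(-0.758808) = 0.561094
u(1.38) ≈ 0.5611

0.5611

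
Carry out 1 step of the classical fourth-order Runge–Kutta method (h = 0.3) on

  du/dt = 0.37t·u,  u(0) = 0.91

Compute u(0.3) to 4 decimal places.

0.9253

RK4: k1 = f(t_n, u_n); k2 = f(t_n + h/2, u_n + (h/2)·k1); k3 = f(t_n + h/2, u_n + (h/2)·k2); k4 = f(t_n + h, u_n + h·k3); u_{n+1} = u_n + (h/6)·(k1 + 2k2 + 2k3 + k4).
t=0.000000, u=0.910000:
  k1 = f(0.000000, 0.910000) = 0.000000
  k2 = f(0.150000, 0.910000) = 0.050505
  k3 = f(0.150000, 0.917576) = 0.050925
  k4 = f(0.300000, 0.925278) = 0.102706
  u ← 0.910000 + (0.3/6)·(k1 + 2k2 + 2k3 + k4) = 0.925278
u(0.3) ≈ 0.9253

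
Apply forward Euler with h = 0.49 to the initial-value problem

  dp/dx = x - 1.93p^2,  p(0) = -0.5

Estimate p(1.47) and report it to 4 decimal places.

Euler: p_{n+1} = p_n + h·f(x_n, p_n).
x=0.000000, p=-0.500000: f=-0.482500 → p ← -0.500000 + 0.49·(-0.482500) = -0.736425
x=0.490000, p=-0.736425: f=-0.556681 → p ← -0.736425 + 0.49·(-0.556681) = -1.009199
x=0.980000, p=-1.009199: f=-0.985670 → p ← -1.009199 + 0.49·(-0.985670) = -1.492177
p(1.47) ≈ -1.4922

-1.4922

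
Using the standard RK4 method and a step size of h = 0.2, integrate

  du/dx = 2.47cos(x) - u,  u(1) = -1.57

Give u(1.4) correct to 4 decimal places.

-0.7694

RK4: k1 = f(x_n, u_n); k2 = f(x_n + h/2, u_n + (h/2)·k1); k3 = f(x_n + h/2, u_n + (h/2)·k2); k4 = f(x_n + h, u_n + h·k3); u_{n+1} = u_n + (h/6)·(k1 + 2k2 + 2k3 + k4).
x=1.000000, u=-1.570000:
  k1 = f(1.000000, -1.570000) = 2.904547
  k2 = f(1.100000, -1.279545) = 2.399928
  k3 = f(1.100000, -1.330007) = 2.450390
  k4 = f(1.200000, -1.079922) = 1.974946
  u ← -1.570000 + (0.2/6)·(k1 + 2k2 + 2k3 + k4) = -1.083996
x=1.200000, u=-1.083996:
  k1 = f(1.200000, -1.083996) = 1.979019
  k2 = f(1.300000, -0.886094) = 1.546816
  k3 = f(1.300000, -0.929314) = 1.590036
  k4 = f(1.400000, -0.765989) = 1.185807
  u ← -1.083996 + (0.2/6)·(k1 + 2k2 + 2k3 + k4) = -0.769378
u(1.4) ≈ -0.7694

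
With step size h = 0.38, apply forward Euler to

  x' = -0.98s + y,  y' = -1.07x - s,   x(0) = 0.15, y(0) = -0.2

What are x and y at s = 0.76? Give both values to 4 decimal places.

-0.1667, -0.4355

Euler on (x,y): x_{n+1} = x_n + h·x', y_{n+1} = y_n + h·y'.
0.000000: (0.150000, -0.200000); f=(-0.200000, -0.160500) → (0.074000, -0.260990)
0.380000: (0.074000, -0.260990); f=(-0.633390, -0.459180) → (-0.166688, -0.435478)
(x(0.76), y(0.76)) ≈ (-0.1667, -0.4355)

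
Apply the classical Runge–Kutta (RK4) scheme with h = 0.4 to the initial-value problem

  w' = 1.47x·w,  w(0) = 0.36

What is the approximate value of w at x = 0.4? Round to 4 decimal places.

0.4049

RK4: k1 = f(x_n, w_n); k2 = f(x_n + h/2, w_n + (h/2)·k1); k3 = f(x_n + h/2, w_n + (h/2)·k2); k4 = f(x_n + h, w_n + h·k3); w_{n+1} = w_n + (h/6)·(k1 + 2k2 + 2k3 + k4).
x=0.000000, w=0.360000:
  k1 = f(0.000000, 0.360000) = 0.000000
  k2 = f(0.200000, 0.360000) = 0.105840
  k3 = f(0.200000, 0.381168) = 0.112063
  k4 = f(0.400000, 0.404825) = 0.238037
  w ← 0.360000 + (0.4/6)·(k1 + 2k2 + 2k3 + k4) = 0.404923
w(0.4) ≈ 0.4049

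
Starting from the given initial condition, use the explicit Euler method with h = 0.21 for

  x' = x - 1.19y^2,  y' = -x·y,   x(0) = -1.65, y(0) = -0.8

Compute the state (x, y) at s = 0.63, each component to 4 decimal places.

Euler on (x,y): x_{n+1} = x_n + h·x', y_{n+1} = y_n + h·y'.
0.000000: (-1.650000, -0.800000); f=(-2.411600, -1.320000) → (-2.156436, -1.077200)
0.210000: (-2.156436, -1.077200); f=(-3.537264, -2.322913) → (-2.899261, -1.565012)
0.420000: (-2.899261, -1.565012); f=(-5.813883, -4.537378) → (-4.120177, -2.517861)
(x(0.63), y(0.63)) ≈ (-4.1202, -2.5179)

-4.1202, -2.5179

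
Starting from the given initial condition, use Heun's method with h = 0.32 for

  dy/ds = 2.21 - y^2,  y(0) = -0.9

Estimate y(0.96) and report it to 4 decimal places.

0.8503

Heun: k1 = f(s_n, y_n); k2 = f(s_n + h, y_n + h·k1); y_{n+1} = y_n + (h/2)·(k1 + k2).
s=0.000000, y=-0.900000:
  k1 = f(0.000000, -0.900000) = 1.400000
  k2 = f(0.320000, -0.452000) = 2.005696
  y ← -0.900000 + (0.32/2)·(1.400000 + 2.005696) = -0.355089
s=0.320000, y=-0.355089:
  k1 = f(0.320000, -0.355089) = 2.083912
  k2 = f(0.640000, 0.311763) = 2.112804
  y ← -0.355089 + (0.32/2)·(2.083912 + 2.112804) = 0.316386
s=0.640000, y=0.316386:
  k1 = f(0.640000, 0.316386) = 2.109900
  k2 = f(0.960000, 0.991554) = 1.226821
  y ← 0.316386 + (0.32/2)·(2.109900 + 1.226821) = 0.850261
y(0.96) ≈ 0.8503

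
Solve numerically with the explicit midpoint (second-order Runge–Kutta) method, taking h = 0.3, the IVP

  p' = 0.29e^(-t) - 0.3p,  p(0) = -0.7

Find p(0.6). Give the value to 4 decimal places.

-0.4674

Midpoint: k1 = f(t_n, p_n); k2 = f(t_n + h/2, p_n + (h/2)·k1); p_{n+1} = p_n + h·k2.
t=0.000000, p=-0.700000:
  k1 = f(0.000000, -0.700000) = 0.500000
  k2 = f(0.150000, -0.625000) = 0.437105
  p ← -0.700000 + 0.3·0.437105 = -0.568868
t=0.300000, p=-0.568868:
  k1 = f(0.300000, -0.568868) = 0.385498
  k2 = f(0.450000, -0.511044) = 0.338225
  p ← -0.568868 + 0.3·0.338225 = -0.467401
p(0.6) ≈ -0.4674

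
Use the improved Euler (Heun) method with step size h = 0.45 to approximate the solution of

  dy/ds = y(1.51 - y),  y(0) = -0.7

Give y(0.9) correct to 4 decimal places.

Heun: k1 = f(s_n, y_n); k2 = f(s_n + h, y_n + h·k1); y_{n+1} = y_n + (h/2)·(k1 + k2).
s=0.000000, y=-0.700000:
  k1 = f(0.000000, -0.700000) = -1.547000
  k2 = f(0.450000, -1.396150) = -4.057421
  y ← -0.700000 + (0.45/2)·(-1.547000 + (-4.057421)) = -1.960995
s=0.450000, y=-1.960995:
  k1 = f(0.450000, -1.960995) = -6.806603
  k2 = f(0.900000, -5.023966) = -32.826423
  y ← -1.960995 + (0.45/2)·(-6.806603 + (-32.826423)) = -10.878426
y(0.9) ≈ -10.8784

-10.8784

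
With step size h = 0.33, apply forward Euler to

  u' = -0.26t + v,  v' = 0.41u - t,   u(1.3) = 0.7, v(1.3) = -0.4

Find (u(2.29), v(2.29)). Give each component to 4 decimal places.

-0.4933, -1.8472

Euler on (u,v): u_{n+1} = u_n + h·u', v_{n+1} = v_n + h·v'.
1.300000: (0.700000, -0.400000); f=(-0.738000, -1.013000) → (0.456460, -0.734290)
1.630000: (0.456460, -0.734290); f=(-1.158090, -1.442851) → (0.074290, -1.210431)
1.960000: (0.074290, -1.210431); f=(-1.720031, -1.929541) → (-0.493320, -1.847179)
(u(2.29), v(2.29)) ≈ (-0.4933, -1.8472)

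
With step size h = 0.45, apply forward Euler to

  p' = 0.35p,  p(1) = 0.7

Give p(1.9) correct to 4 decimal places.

0.9379

Euler: p_{n+1} = p_n + h·f(x_n, p_n).
x=1.000000, p=0.700000: f=0.245000 → p ← 0.700000 + 0.45·0.245000 = 0.810250
x=1.450000, p=0.810250: f=0.283587 → p ← 0.810250 + 0.45·0.283587 = 0.937864
p(1.9) ≈ 0.9379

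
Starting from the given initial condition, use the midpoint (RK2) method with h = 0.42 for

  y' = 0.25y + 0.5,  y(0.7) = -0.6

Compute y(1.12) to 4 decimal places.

-0.4453

Midpoint: k1 = f(x_n, y_n); k2 = f(x_n + h/2, y_n + (h/2)·k1); y_{n+1} = y_n + h·k2.
x=0.700000, y=-0.600000:
  k1 = f(0.700000, -0.600000) = 0.350000
  k2 = f(0.910000, -0.526500) = 0.368375
  y ← -0.600000 + 0.42·0.368375 = -0.445282
y(1.12) ≈ -0.4453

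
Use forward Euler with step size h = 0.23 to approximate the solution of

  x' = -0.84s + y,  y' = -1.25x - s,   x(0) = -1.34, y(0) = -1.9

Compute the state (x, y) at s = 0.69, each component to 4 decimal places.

-2.5018, -0.5387

Euler on (x,y): x_{n+1} = x_n + h·x', y_{n+1} = y_n + h·y'.
0.000000: (-1.340000, -1.900000); f=(-1.900000, 1.675000) → (-1.777000, -1.514750)
0.230000: (-1.777000, -1.514750); f=(-1.707950, 1.991250) → (-2.169828, -1.056762)
0.460000: (-2.169828, -1.056762); f=(-1.443162, 2.252286) → (-2.501756, -0.538737)
(x(0.69), y(0.69)) ≈ (-2.5018, -0.5387)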